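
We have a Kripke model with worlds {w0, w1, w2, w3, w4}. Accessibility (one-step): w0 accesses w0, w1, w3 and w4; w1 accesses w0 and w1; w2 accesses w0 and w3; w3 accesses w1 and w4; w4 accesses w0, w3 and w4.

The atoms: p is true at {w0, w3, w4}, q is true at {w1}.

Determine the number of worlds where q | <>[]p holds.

4

w0: q is F, <>[]p is T. ✓
w1: q is T, <>[]p is F. ✓
w2: q is F, <>[]p is F. ✗
w3: q is F, <>[]p is T. ✓
w4: q is F, <>[]p is T. ✓
Satisfying worlds: {w0, w1, w3, w4}.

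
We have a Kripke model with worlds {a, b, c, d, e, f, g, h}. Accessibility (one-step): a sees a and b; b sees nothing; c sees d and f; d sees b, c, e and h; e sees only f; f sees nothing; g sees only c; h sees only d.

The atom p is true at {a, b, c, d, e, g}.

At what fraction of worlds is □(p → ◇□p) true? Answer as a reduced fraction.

3/4

a: successors {a, b}; p → ◇□p there: a:T, b:F. ✗
b: no successors, so □(p → ◇□p) holds vacuously. ✓
c: successors {d, f}; p → ◇□p there: d:T, f:T. ✓
d: successors {b, c, e, h}; p → ◇□p there: b:F, c:T, e:T, h:T. ✗
e: successors {f}; p → ◇□p there: f:T. ✓
f: no successors, so □(p → ◇□p) holds vacuously. ✓
g: successors {c}; p → ◇□p there: c:T. ✓
h: successors {d}; p → ◇□p there: d:T. ✓
That's 6 of 8 worlds, so 6/8 = 3/4.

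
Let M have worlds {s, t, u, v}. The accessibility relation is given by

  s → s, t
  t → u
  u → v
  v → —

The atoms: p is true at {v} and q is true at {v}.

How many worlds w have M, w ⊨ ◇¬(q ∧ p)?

2

s: successors {s, t}; ¬(q ∧ p) there: s:T, t:T. ✓
t: successors {u}; ¬(q ∧ p) there: u:T. ✓
u: successors {v}; ¬(q ∧ p) there: v:F. ✗
v: no successors, so ◇¬(q ∧ p) fails. ✗
Satisfying worlds: {s, t}.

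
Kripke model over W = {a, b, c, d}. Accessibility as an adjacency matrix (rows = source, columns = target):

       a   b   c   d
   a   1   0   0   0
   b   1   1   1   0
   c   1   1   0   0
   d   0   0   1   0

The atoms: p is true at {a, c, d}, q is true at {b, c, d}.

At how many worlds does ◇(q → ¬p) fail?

a: successors {a}; q → ¬p there: a:T. ✓
b: successors {a, b, c}; q → ¬p there: a:T, b:T, c:F. ✓
c: successors {a, b}; q → ¬p there: a:T, b:T. ✓
d: successors {c}; q → ¬p there: c:F. ✗
Satisfying worlds: {a, b, c}.
So ◇(q → ¬p) fails at the other 1 world.

1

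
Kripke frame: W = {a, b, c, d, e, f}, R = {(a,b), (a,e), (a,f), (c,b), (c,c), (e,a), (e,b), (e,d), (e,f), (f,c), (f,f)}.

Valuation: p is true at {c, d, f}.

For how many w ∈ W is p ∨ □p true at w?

a: p is F, □p is F. ✗
b: p is F, □p is T. ✓
c: p is T, □p is F. ✓
d: p is T, □p is T. ✓
e: p is F, □p is F. ✗
f: p is T, □p is T. ✓
Satisfying worlds: {b, c, d, f}.

4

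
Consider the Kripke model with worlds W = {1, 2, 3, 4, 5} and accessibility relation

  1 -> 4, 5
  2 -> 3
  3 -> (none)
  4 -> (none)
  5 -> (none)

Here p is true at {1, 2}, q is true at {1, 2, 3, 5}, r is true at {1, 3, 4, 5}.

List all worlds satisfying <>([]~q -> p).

1: successors {4, 5}; []~q -> p there: 4:F, 5:F. ✗
2: successors {3}; []~q -> p there: 3:F. ✗
3: no successors, so <>([]~q -> p) fails. ✗
4: no successors, so <>([]~q -> p) fails. ✗
5: no successors, so <>([]~q -> p) fails. ✗

∅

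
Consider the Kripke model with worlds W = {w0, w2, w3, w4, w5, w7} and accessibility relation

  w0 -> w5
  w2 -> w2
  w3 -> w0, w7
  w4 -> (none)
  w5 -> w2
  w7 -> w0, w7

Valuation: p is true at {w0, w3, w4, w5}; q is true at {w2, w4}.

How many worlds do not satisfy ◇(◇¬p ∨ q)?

1

w0: successors {w5}; ◇¬p ∨ q there: w5:T. ✓
w2: successors {w2}; ◇¬p ∨ q there: w2:T. ✓
w3: successors {w0, w7}; ◇¬p ∨ q there: w0:F, w7:T. ✓
w4: no successors, so ◇(◇¬p ∨ q) fails. ✗
w5: successors {w2}; ◇¬p ∨ q there: w2:T. ✓
w7: successors {w0, w7}; ◇¬p ∨ q there: w0:F, w7:T. ✓
Satisfying worlds: {w0, w2, w3, w5, w7}.
So ◇(◇¬p ∨ q) fails at the other 1 world.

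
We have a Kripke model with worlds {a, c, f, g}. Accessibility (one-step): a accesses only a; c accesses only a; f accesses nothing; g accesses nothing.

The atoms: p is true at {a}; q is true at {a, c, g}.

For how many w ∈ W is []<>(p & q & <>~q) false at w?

a: successors {a}; <>(p & q & <>~q) there: a:F. ✗
c: successors {a}; <>(p & q & <>~q) there: a:F. ✗
f: no successors, so []<>(p & q & <>~q) holds vacuously. ✓
g: no successors, so []<>(p & q & <>~q) holds vacuously. ✓
Satisfying worlds: {f, g}.
So []<>(p & q & <>~q) fails at the other 2 worlds.

2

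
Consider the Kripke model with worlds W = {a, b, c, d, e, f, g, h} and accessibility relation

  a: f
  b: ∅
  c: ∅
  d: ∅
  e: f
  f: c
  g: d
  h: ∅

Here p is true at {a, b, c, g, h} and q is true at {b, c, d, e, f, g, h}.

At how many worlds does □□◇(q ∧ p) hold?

6

a: successors {f}; □◇(q ∧ p) there: f:F. ✗
b: no successors, so □□◇(q ∧ p) holds vacuously. ✓
c: no successors, so □□◇(q ∧ p) holds vacuously. ✓
d: no successors, so □□◇(q ∧ p) holds vacuously. ✓
e: successors {f}; □◇(q ∧ p) there: f:F. ✗
f: successors {c}; □◇(q ∧ p) there: c:T. ✓
g: successors {d}; □◇(q ∧ p) there: d:T. ✓
h: no successors, so □□◇(q ∧ p) holds vacuously. ✓
Satisfying worlds: {b, c, d, f, g, h}.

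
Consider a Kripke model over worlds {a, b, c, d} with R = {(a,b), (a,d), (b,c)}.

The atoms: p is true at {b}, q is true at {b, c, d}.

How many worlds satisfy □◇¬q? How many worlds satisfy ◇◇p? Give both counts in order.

For □◇¬q:
a: successors {b, d}; ◇¬q there: b:F, d:F. ✗
b: successors {c}; ◇¬q there: c:F. ✗
c: no successors, so □◇¬q holds vacuously. ✓
d: no successors, so □◇¬q holds vacuously. ✓
— 2 worlds.
For ◇◇p:
a: successors {b, d}; ◇p there: b:F, d:F. ✗
b: successors {c}; ◇p there: c:F. ✗
c: no successors, so ◇◇p fails. ✗
d: no successors, so ◇◇p fails. ✗
— 0 worlds.

2 and 0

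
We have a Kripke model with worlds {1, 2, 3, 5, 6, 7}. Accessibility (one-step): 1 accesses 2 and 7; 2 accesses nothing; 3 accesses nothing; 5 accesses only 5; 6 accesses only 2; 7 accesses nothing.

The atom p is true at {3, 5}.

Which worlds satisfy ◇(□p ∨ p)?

{1, 5, 6}

1: successors {2, 7}; □p ∨ p there: 2:T, 7:T. ✓
2: no successors, so ◇(□p ∨ p) fails. ✗
3: no successors, so ◇(□p ∨ p) fails. ✗
5: successors {5}; □p ∨ p there: 5:T. ✓
6: successors {2}; □p ∨ p there: 2:T. ✓
7: no successors, so ◇(□p ∨ p) fails. ✗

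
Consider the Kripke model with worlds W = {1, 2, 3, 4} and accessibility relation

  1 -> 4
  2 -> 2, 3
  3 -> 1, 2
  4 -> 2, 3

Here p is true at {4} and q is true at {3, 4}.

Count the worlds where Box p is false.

1: successors {4}; p there: 4:T. ✓
2: successors {2, 3}; p there: 2:F, 3:F. ✗
3: successors {1, 2}; p there: 1:F, 2:F. ✗
4: successors {2, 3}; p there: 2:F, 3:F. ✗
Satisfying worlds: {1}.
So Box p fails at the other 3 worlds.

3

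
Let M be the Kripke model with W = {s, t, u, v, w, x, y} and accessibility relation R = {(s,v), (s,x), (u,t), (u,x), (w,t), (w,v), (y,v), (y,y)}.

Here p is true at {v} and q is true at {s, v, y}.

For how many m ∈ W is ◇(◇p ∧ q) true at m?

1

s: successors {v, x}; ◇p ∧ q there: v:F, x:F. ✗
t: no successors, so ◇(◇p ∧ q) fails. ✗
u: successors {t, x}; ◇p ∧ q there: t:F, x:F. ✗
v: no successors, so ◇(◇p ∧ q) fails. ✗
w: successors {t, v}; ◇p ∧ q there: t:F, v:F. ✗
x: no successors, so ◇(◇p ∧ q) fails. ✗
y: successors {v, y}; ◇p ∧ q there: v:F, y:T. ✓
Satisfying worlds: {y}.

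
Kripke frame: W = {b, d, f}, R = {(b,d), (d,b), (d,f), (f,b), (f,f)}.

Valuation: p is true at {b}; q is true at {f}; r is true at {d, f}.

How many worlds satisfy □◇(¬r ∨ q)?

1

b: successors {d}; ◇(¬r ∨ q) there: d:T. ✓
d: successors {b, f}; ◇(¬r ∨ q) there: b:F, f:T. ✗
f: successors {b, f}; ◇(¬r ∨ q) there: b:F, f:T. ✗
Satisfying worlds: {b}.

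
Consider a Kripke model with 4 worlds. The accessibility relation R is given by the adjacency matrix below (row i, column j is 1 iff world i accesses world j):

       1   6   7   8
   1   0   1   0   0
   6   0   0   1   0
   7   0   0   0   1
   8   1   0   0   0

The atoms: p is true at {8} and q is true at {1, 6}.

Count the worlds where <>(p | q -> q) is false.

1

1: successors {6}; p | q -> q there: 6:T. ✓
6: successors {7}; p | q -> q there: 7:T. ✓
7: successors {8}; p | q -> q there: 8:F. ✗
8: successors {1}; p | q -> q there: 1:T. ✓
Satisfying worlds: {1, 6, 8}.
So <>(p | q -> q) fails at the other 1 world.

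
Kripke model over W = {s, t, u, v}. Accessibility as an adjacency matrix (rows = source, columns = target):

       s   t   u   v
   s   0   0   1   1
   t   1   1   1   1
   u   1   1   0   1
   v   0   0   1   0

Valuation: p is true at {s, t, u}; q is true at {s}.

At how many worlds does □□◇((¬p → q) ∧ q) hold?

s: successors {u, v}; □◇((¬p → q) ∧ q) there: u:F, v:T. ✗
t: successors {s, t, u, v}; □◇((¬p → q) ∧ q) there: s:F, t:F, u:F, v:T. ✗
u: successors {s, t, v}; □◇((¬p → q) ∧ q) there: s:F, t:F, v:T. ✗
v: successors {u}; □◇((¬p → q) ∧ q) there: u:F. ✗
Satisfying worlds: ∅.

0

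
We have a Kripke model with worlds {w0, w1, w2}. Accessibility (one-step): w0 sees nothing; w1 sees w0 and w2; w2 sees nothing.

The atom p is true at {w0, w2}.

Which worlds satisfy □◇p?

w0: no successors, so □◇p holds vacuously. ✓
w1: successors {w0, w2}; ◇p there: w0:F, w2:F. ✗
w2: no successors, so □◇p holds vacuously. ✓

{w0, w2}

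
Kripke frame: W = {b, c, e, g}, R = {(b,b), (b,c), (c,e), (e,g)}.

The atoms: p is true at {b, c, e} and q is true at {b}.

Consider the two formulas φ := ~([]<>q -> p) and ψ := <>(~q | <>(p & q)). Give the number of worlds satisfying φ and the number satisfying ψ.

For ~([]<>q -> p):
b: []<>q -> p is T. ✗
c: []<>q -> p is T. ✗
e: []<>q -> p is T. ✗
g: []<>q -> p is F. ✓
— 1 world.
For <>(~q | <>(p & q)):
b: successors {b, c}; ~q | <>(p & q) there: b:T, c:T. ✓
c: successors {e}; ~q | <>(p & q) there: e:T. ✓
e: successors {g}; ~q | <>(p & q) there: g:T. ✓
g: no successors, so <>(~q | <>(p & q)) fails. ✗
— 3 worlds.

1 and 3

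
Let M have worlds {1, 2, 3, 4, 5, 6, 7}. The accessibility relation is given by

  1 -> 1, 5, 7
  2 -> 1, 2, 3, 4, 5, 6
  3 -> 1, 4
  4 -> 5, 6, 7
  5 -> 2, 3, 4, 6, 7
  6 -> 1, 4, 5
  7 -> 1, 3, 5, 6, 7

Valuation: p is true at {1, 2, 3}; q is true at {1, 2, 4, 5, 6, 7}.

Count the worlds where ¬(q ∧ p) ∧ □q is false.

1: ¬(q ∧ p) is F, □q is T. ✗
2: ¬(q ∧ p) is F, □q is F. ✗
3: ¬(q ∧ p) is T, □q is T. ✓
4: ¬(q ∧ p) is T, □q is T. ✓
5: ¬(q ∧ p) is T, □q is F. ✗
6: ¬(q ∧ p) is T, □q is T. ✓
7: ¬(q ∧ p) is T, □q is F. ✗
Satisfying worlds: {3, 4, 6}.
So ¬(q ∧ p) ∧ □q fails at the other 4 worlds.

4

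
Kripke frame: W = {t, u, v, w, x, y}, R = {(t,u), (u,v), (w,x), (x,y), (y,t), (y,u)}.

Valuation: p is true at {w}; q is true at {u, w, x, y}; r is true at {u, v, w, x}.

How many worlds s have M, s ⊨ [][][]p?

t: successors {u}; [][]p there: u:T. ✓
u: successors {v}; [][]p there: v:T. ✓
v: no successors, so [][][]p holds vacuously. ✓
w: successors {x}; [][]p there: x:F. ✗
x: successors {y}; [][]p there: y:F. ✗
y: successors {t, u}; [][]p there: t:F, u:T. ✗
Satisfying worlds: {t, u, v}.

3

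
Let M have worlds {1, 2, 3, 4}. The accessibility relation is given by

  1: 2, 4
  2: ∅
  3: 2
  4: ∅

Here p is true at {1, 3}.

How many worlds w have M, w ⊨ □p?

1: successors {2, 4}; p there: 2:F, 4:F. ✗
2: no successors, so □p holds vacuously. ✓
3: successors {2}; p there: 2:F. ✗
4: no successors, so □p holds vacuously. ✓
Satisfying worlds: {2, 4}.

2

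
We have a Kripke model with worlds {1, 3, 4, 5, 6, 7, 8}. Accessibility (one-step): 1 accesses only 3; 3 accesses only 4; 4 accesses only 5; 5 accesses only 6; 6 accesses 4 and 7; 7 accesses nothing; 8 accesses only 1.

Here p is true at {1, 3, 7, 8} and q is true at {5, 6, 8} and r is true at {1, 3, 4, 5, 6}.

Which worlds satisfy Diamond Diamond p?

1: successors {3}; Diamond p there: 3:F. ✗
3: successors {4}; Diamond p there: 4:F. ✗
4: successors {5}; Diamond p there: 5:F. ✗
5: successors {6}; Diamond p there: 6:T. ✓
6: successors {4, 7}; Diamond p there: 4:F, 7:F. ✗
7: no successors, so Diamond Diamond p fails. ✗
8: successors {1}; Diamond p there: 1:T. ✓

{5, 8}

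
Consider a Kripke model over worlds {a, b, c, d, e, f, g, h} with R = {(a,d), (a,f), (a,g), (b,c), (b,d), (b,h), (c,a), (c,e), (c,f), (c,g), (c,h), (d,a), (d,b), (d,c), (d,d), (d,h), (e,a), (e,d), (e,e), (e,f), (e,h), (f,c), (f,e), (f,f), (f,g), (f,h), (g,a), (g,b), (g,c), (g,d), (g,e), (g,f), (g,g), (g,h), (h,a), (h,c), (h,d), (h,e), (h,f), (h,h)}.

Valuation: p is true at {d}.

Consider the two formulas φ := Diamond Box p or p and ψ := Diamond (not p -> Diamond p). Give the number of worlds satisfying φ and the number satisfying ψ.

1 and 8

For Diamond Box p or p:
a: Diamond Box p is F, p is F. ✗
b: Diamond Box p is F, p is F. ✗
c: Diamond Box p is F, p is F. ✗
d: Diamond Box p is F, p is T. ✓
e: Diamond Box p is F, p is F. ✗
f: Diamond Box p is F, p is F. ✗
g: Diamond Box p is F, p is F. ✗
h: Diamond Box p is F, p is F. ✗
— 1 world.
For Diamond (not p -> Diamond p):
a: successors {d, f, g}; not p -> Diamond p there: d:T, f:F, g:T. ✓
b: successors {c, d, h}; not p -> Diamond p there: c:F, d:T, h:T. ✓
c: successors {a, e, f, g, h}; not p -> Diamond p there: a:T, e:T, f:F, g:T, h:T. ✓
d: successors {a, b, c, d, h}; not p -> Diamond p there: a:T, b:T, c:F, d:T, h:T. ✓
e: successors {a, d, e, f, h}; not p -> Diamond p there: a:T, d:T, e:T, f:F, h:T. ✓
f: successors {c, e, f, g, h}; not p -> Diamond p there: c:F, e:T, f:F, g:T, h:T. ✓
g: successors {a, b, c, d, e, f, g, h}; not p -> Diamond p there: a:T, b:T, c:F, d:T, e:T, f:F, g:T, h:T. ✓
h: successors {a, c, d, e, f, h}; not p -> Diamond p there: a:T, c:F, d:T, e:T, f:F, h:T. ✓
— 8 worlds.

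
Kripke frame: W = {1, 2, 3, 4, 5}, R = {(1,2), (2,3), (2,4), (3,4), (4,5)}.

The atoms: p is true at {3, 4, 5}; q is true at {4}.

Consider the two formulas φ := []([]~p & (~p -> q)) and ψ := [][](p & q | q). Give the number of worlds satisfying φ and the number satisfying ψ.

2 and 2

For []([]~p & (~p -> q)):
1: successors {2}; []~p & (~p -> q) there: 2:F. ✗
2: successors {3, 4}; []~p & (~p -> q) there: 3:F, 4:F. ✗
3: successors {4}; []~p & (~p -> q) there: 4:F. ✗
4: successors {5}; []~p & (~p -> q) there: 5:T. ✓
5: no successors, so []([]~p & (~p -> q)) holds vacuously. ✓
— 2 worlds.
For [][](p & q | q):
1: successors {2}; [](p & q | q) there: 2:F. ✗
2: successors {3, 4}; [](p & q | q) there: 3:T, 4:F. ✗
3: successors {4}; [](p & q | q) there: 4:F. ✗
4: successors {5}; [](p & q | q) there: 5:T. ✓
5: no successors, so [][](p & q | q) holds vacuously. ✓
— 2 worlds.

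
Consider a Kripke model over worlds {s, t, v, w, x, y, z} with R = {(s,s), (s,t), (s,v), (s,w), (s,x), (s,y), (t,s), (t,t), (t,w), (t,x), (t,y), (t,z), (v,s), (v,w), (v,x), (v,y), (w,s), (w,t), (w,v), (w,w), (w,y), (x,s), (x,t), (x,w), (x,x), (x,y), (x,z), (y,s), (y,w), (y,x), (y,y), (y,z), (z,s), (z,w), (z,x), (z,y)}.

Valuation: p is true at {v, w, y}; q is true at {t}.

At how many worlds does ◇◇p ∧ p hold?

3

s: ◇◇p is T, p is F. ✗
t: ◇◇p is T, p is F. ✗
v: ◇◇p is T, p is T. ✓
w: ◇◇p is T, p is T. ✓
x: ◇◇p is T, p is F. ✗
y: ◇◇p is T, p is T. ✓
z: ◇◇p is T, p is F. ✗
Satisfying worlds: {v, w, y}.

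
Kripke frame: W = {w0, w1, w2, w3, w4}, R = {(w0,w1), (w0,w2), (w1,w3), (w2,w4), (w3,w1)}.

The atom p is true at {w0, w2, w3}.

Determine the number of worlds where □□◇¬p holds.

w0: successors {w1, w2}; □◇¬p there: w1:T, w2:F. ✗
w1: successors {w3}; □◇¬p there: w3:F. ✗
w2: successors {w4}; □◇¬p there: w4:T. ✓
w3: successors {w1}; □◇¬p there: w1:T. ✓
w4: no successors, so □□◇¬p holds vacuously. ✓
Satisfying worlds: {w2, w3, w4}.

3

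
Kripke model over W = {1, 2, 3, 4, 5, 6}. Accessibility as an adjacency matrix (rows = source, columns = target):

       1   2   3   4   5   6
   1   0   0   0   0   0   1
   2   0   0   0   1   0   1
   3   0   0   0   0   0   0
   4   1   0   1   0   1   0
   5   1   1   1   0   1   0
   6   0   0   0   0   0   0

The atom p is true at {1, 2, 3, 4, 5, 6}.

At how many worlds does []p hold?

1: successors {6}; p there: 6:T. ✓
2: successors {4, 6}; p there: 4:T, 6:T. ✓
3: no successors, so []p holds vacuously. ✓
4: successors {1, 3, 5}; p there: 1:T, 3:T, 5:T. ✓
5: successors {1, 2, 3, 5}; p there: 1:T, 2:T, 3:T, 5:T. ✓
6: no successors, so []p holds vacuously. ✓
Satisfying worlds: {1, 2, 3, 4, 5, 6}.

6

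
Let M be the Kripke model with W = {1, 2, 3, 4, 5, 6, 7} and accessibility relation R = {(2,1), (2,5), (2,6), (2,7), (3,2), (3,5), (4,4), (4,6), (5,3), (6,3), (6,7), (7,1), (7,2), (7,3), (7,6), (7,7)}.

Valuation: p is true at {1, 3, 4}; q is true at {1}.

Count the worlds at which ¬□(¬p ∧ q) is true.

1: □(¬p ∧ q) is T. ✗
2: □(¬p ∧ q) is F. ✓
3: □(¬p ∧ q) is F. ✓
4: □(¬p ∧ q) is F. ✓
5: □(¬p ∧ q) is F. ✓
6: □(¬p ∧ q) is F. ✓
7: □(¬p ∧ q) is F. ✓
Satisfying worlds: {2, 3, 4, 5, 6, 7}.

6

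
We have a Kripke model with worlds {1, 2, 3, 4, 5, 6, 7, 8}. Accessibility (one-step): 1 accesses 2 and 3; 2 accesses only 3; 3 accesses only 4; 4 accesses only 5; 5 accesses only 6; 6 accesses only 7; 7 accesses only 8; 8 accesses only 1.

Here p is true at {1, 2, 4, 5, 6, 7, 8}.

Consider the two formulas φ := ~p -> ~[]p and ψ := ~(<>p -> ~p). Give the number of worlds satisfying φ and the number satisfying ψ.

For ~p -> ~[]p:
1: ~p is F, ~[]p is T. ✓
2: ~p is F, ~[]p is T. ✓
3: ~p is T, ~[]p is F. ✗
4: ~p is F, ~[]p is F. ✓
5: ~p is F, ~[]p is F. ✓
6: ~p is F, ~[]p is F. ✓
7: ~p is F, ~[]p is F. ✓
8: ~p is F, ~[]p is F. ✓
— 7 worlds.
For ~(<>p -> ~p):
1: <>p -> ~p is F. ✓
2: <>p -> ~p is T. ✗
3: <>p -> ~p is T. ✗
4: <>p -> ~p is F. ✓
5: <>p -> ~p is F. ✓
6: <>p -> ~p is F. ✓
7: <>p -> ~p is F. ✓
8: <>p -> ~p is F. ✓
— 6 worlds.

7 and 6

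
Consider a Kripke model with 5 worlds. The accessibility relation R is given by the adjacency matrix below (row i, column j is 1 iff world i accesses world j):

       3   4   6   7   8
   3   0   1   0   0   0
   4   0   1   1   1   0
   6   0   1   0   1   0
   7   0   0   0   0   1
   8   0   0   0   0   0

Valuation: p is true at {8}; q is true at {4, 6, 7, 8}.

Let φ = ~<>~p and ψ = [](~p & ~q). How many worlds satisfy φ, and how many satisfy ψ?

For ~<>~p:
3: <>~p is T. ✗
4: <>~p is T. ✗
6: <>~p is T. ✗
7: <>~p is F. ✓
8: <>~p is F. ✓
— 2 worlds.
For [](~p & ~q):
3: successors {4}; ~p & ~q there: 4:F. ✗
4: successors {4, 6, 7}; ~p & ~q there: 4:F, 6:F, 7:F. ✗
6: successors {4, 7}; ~p & ~q there: 4:F, 7:F. ✗
7: successors {8}; ~p & ~q there: 8:F. ✗
8: no successors, so [](~p & ~q) holds vacuously. ✓
— 1 world.

2 and 1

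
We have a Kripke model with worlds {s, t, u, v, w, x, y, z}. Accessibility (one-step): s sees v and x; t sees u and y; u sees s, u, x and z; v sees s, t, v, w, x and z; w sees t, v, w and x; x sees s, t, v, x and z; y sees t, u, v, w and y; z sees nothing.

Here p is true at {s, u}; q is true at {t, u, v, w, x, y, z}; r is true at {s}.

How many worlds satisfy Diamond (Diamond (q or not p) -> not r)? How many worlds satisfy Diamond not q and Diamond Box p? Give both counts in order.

For Diamond (Diamond (q or not p) -> not r):
s: successors {v, x}; Diamond (q or not p) -> not r there: v:T, x:T. ✓
t: successors {u, y}; Diamond (q or not p) -> not r there: u:T, y:T. ✓
u: successors {s, u, x, z}; Diamond (q or not p) -> not r there: s:F, u:T, x:T, z:T. ✓
v: successors {s, t, v, w, x, z}; Diamond (q or not p) -> not r there: s:F, t:T, v:T, w:T, x:T, z:T. ✓
w: successors {t, v, w, x}; Diamond (q or not p) -> not r there: t:T, v:T, w:T, x:T. ✓
x: successors {s, t, v, x, z}; Diamond (q or not p) -> not r there: s:F, t:T, v:T, x:T, z:T. ✓
y: successors {t, u, v, w, y}; Diamond (q or not p) -> not r there: t:T, u:T, v:T, w:T, y:T. ✓
z: no successors, so Diamond (Diamond (q or not p) -> not r) fails. ✗
— 7 worlds.
For Diamond not q and Diamond Box p:
s: Diamond not q is F, Diamond Box p is F. ✗
t: Diamond not q is F, Diamond Box p is F. ✗
u: Diamond not q is T, Diamond Box p is T. ✓
v: Diamond not q is T, Diamond Box p is T. ✓
w: Diamond not q is F, Diamond Box p is F. ✗
x: Diamond not q is T, Diamond Box p is T. ✓
y: Diamond not q is F, Diamond Box p is F. ✗
z: Diamond not q is F, Diamond Box p is F. ✗
— 3 worlds.

7 and 3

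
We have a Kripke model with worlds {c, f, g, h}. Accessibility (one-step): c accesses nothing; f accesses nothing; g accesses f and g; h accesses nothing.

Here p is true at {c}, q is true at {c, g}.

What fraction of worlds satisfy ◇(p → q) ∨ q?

1/2

c: ◇(p → q) is F, q is T. ✓
f: ◇(p → q) is F, q is F. ✗
g: ◇(p → q) is T, q is T. ✓
h: ◇(p → q) is F, q is F. ✗
That's 2 of 4 worlds, so 2/4 = 1/2.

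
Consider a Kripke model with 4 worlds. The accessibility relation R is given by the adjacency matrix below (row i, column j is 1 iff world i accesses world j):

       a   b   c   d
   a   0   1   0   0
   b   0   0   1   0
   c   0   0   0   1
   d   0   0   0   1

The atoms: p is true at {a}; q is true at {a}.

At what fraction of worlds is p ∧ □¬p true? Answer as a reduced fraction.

a: p is T, □¬p is T. ✓
b: p is F, □¬p is T. ✗
c: p is F, □¬p is T. ✗
d: p is F, □¬p is T. ✗
That's 1 of 4 worlds, so 1/4.

1/4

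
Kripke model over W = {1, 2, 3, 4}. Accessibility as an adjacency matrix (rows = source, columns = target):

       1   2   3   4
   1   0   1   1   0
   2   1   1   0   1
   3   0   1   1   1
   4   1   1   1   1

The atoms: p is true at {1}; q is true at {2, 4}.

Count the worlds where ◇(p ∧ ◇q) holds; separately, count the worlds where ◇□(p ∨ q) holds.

For ◇(p ∧ ◇q):
1: successors {2, 3}; p ∧ ◇q there: 2:F, 3:F. ✗
2: successors {1, 2, 4}; p ∧ ◇q there: 1:T, 2:F, 4:F. ✓
3: successors {2, 3, 4}; p ∧ ◇q there: 2:F, 3:F, 4:F. ✗
4: successors {1, 2, 3, 4}; p ∧ ◇q there: 1:T, 2:F, 3:F, 4:F. ✓
— 2 worlds.
For ◇□(p ∨ q):
1: successors {2, 3}; □(p ∨ q) there: 2:T, 3:F. ✓
2: successors {1, 2, 4}; □(p ∨ q) there: 1:F, 2:T, 4:F. ✓
3: successors {2, 3, 4}; □(p ∨ q) there: 2:T, 3:F, 4:F. ✓
4: successors {1, 2, 3, 4}; □(p ∨ q) there: 1:F, 2:T, 3:F, 4:F. ✓
— 4 worlds.

2 and 4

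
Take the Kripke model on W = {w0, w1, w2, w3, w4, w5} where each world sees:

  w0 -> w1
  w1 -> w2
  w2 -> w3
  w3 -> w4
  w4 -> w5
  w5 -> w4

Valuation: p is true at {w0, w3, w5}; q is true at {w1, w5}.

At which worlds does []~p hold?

w0: successors {w1}; ~p there: w1:T. ✓
w1: successors {w2}; ~p there: w2:T. ✓
w2: successors {w3}; ~p there: w3:F. ✗
w3: successors {w4}; ~p there: w4:T. ✓
w4: successors {w5}; ~p there: w5:F. ✗
w5: successors {w4}; ~p there: w4:T. ✓

{w0, w1, w3, w5}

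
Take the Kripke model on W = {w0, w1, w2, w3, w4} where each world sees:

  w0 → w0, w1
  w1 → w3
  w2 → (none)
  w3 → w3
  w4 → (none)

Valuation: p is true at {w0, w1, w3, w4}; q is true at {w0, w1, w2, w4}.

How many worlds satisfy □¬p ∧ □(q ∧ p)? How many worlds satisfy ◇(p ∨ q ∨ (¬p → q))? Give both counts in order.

2 and 3

For □¬p ∧ □(q ∧ p):
w0: □¬p is F, □(q ∧ p) is T. ✗
w1: □¬p is F, □(q ∧ p) is F. ✗
w2: □¬p is T, □(q ∧ p) is T. ✓
w3: □¬p is F, □(q ∧ p) is F. ✗
w4: □¬p is T, □(q ∧ p) is T. ✓
— 2 worlds.
For ◇(p ∨ q ∨ (¬p → q)):
w0: successors {w0, w1}; p ∨ q ∨ (¬p → q) there: w0:T, w1:T. ✓
w1: successors {w3}; p ∨ q ∨ (¬p → q) there: w3:T. ✓
w2: no successors, so ◇(p ∨ q ∨ (¬p → q)) fails. ✗
w3: successors {w3}; p ∨ q ∨ (¬p → q) there: w3:T. ✓
w4: no successors, so ◇(p ∨ q ∨ (¬p → q)) fails. ✗
— 3 worlds.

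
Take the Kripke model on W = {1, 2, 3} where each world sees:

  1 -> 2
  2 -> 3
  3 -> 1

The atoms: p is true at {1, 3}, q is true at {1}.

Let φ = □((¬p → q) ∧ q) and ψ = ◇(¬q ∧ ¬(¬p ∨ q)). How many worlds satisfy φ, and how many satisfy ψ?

For □((¬p → q) ∧ q):
1: successors {2}; (¬p → q) ∧ q there: 2:F. ✗
2: successors {3}; (¬p → q) ∧ q there: 3:F. ✗
3: successors {1}; (¬p → q) ∧ q there: 1:T. ✓
— 1 world.
For ◇(¬q ∧ ¬(¬p ∨ q)):
1: successors {2}; ¬q ∧ ¬(¬p ∨ q) there: 2:F. ✗
2: successors {3}; ¬q ∧ ¬(¬p ∨ q) there: 3:T. ✓
3: successors {1}; ¬q ∧ ¬(¬p ∨ q) there: 1:F. ✗
— 1 world.

1 and 1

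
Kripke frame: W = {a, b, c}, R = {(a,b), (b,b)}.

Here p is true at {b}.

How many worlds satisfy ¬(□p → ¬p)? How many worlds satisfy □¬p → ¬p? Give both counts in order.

1 and 3

For ¬(□p → ¬p):
a: □p → ¬p is T. ✗
b: □p → ¬p is F. ✓
c: □p → ¬p is T. ✗
— 1 world.
For □¬p → ¬p:
a: □¬p is F, ¬p is T. ✓
b: □¬p is F, ¬p is F. ✓
c: □¬p is T, ¬p is T. ✓
— 3 worlds.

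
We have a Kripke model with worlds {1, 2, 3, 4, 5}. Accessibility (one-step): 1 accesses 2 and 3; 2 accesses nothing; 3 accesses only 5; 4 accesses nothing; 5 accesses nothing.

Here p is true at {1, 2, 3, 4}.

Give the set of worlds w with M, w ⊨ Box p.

1: successors {2, 3}; p there: 2:T, 3:T. ✓
2: no successors, so Box p holds vacuously. ✓
3: successors {5}; p there: 5:F. ✗
4: no successors, so Box p holds vacuously. ✓
5: no successors, so Box p holds vacuously. ✓

{1, 2, 4, 5}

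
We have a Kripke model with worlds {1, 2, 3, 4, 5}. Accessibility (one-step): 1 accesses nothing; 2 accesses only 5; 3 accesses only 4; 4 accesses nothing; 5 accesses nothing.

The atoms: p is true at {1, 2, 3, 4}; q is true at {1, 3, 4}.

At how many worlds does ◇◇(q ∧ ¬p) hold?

0

1: no successors, so ◇◇(q ∧ ¬p) fails. ✗
2: successors {5}; ◇(q ∧ ¬p) there: 5:F. ✗
3: successors {4}; ◇(q ∧ ¬p) there: 4:F. ✗
4: no successors, so ◇◇(q ∧ ¬p) fails. ✗
5: no successors, so ◇◇(q ∧ ¬p) fails. ✗
Satisfying worlds: ∅.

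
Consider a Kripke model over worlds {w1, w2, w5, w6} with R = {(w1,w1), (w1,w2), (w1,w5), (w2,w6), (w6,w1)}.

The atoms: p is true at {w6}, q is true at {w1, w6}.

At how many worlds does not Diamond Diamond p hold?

3

w1: Diamond Diamond p is T. ✗
w2: Diamond Diamond p is F. ✓
w5: Diamond Diamond p is F. ✓
w6: Diamond Diamond p is F. ✓
Satisfying worlds: {w2, w5, w6}.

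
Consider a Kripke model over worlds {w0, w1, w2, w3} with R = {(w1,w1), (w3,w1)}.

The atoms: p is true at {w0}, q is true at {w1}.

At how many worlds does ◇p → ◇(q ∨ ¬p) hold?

4

w0: ◇p is F, ◇(q ∨ ¬p) is F. ✓
w1: ◇p is F, ◇(q ∨ ¬p) is T. ✓
w2: ◇p is F, ◇(q ∨ ¬p) is F. ✓
w3: ◇p is F, ◇(q ∨ ¬p) is T. ✓
Satisfying worlds: {w0, w1, w2, w3}.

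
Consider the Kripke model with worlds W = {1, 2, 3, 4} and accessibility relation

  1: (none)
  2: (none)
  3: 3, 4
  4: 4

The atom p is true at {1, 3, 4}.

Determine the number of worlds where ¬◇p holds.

2

1: ◇p is F. ✓
2: ◇p is F. ✓
3: ◇p is T. ✗
4: ◇p is T. ✗
Satisfying worlds: {1, 2}.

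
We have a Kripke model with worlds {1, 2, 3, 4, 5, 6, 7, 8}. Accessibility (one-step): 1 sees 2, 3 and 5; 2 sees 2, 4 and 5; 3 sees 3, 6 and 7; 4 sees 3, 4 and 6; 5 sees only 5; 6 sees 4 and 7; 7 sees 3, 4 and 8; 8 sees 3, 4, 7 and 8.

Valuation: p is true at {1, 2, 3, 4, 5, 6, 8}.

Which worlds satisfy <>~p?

{3, 6, 8}

1: successors {2, 3, 5}; ~p there: 2:F, 3:F, 5:F. ✗
2: successors {2, 4, 5}; ~p there: 2:F, 4:F, 5:F. ✗
3: successors {3, 6, 7}; ~p there: 3:F, 6:F, 7:T. ✓
4: successors {3, 4, 6}; ~p there: 3:F, 4:F, 6:F. ✗
5: successors {5}; ~p there: 5:F. ✗
6: successors {4, 7}; ~p there: 4:F, 7:T. ✓
7: successors {3, 4, 8}; ~p there: 3:F, 4:F, 8:F. ✗
8: successors {3, 4, 7, 8}; ~p there: 3:F, 4:F, 7:T, 8:F. ✓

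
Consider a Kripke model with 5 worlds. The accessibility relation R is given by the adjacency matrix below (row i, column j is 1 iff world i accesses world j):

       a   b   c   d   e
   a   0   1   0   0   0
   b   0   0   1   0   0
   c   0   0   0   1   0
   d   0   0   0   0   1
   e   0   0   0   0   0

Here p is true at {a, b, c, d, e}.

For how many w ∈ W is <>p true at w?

4

a: successors {b}; p there: b:T. ✓
b: successors {c}; p there: c:T. ✓
c: successors {d}; p there: d:T. ✓
d: successors {e}; p there: e:T. ✓
e: no successors, so <>p fails. ✗
Satisfying worlds: {a, b, c, d}.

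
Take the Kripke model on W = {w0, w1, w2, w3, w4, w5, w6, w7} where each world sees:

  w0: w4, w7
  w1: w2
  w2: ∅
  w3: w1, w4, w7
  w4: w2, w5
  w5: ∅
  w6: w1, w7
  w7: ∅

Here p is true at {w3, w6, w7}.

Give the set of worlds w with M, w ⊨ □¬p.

{w1, w2, w4, w5, w7}

w0: successors {w4, w7}; ¬p there: w4:T, w7:F. ✗
w1: successors {w2}; ¬p there: w2:T. ✓
w2: no successors, so □¬p holds vacuously. ✓
w3: successors {w1, w4, w7}; ¬p there: w1:T, w4:T, w7:F. ✗
w4: successors {w2, w5}; ¬p there: w2:T, w5:T. ✓
w5: no successors, so □¬p holds vacuously. ✓
w6: successors {w1, w7}; ¬p there: w1:T, w7:F. ✗
w7: no successors, so □¬p holds vacuously. ✓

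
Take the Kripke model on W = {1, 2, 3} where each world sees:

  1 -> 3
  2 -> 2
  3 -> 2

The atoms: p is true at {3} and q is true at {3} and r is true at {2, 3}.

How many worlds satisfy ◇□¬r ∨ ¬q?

2

1: ◇□¬r is F, ¬q is T. ✓
2: ◇□¬r is F, ¬q is T. ✓
3: ◇□¬r is F, ¬q is F. ✗
Satisfying worlds: {1, 2}.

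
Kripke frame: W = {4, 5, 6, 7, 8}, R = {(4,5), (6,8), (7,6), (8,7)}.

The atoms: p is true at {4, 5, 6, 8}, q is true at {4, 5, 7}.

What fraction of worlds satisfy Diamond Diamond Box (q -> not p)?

4: successors {5}; Diamond Box (q -> not p) there: 5:F. ✗
5: no successors, so Diamond Diamond Box (q -> not p) fails. ✗
6: successors {8}; Diamond Box (q -> not p) there: 8:T. ✓
7: successors {6}; Diamond Box (q -> not p) there: 6:T. ✓
8: successors {7}; Diamond Box (q -> not p) there: 7:T. ✓
That's 3 of 5 worlds, so 3/5.

3/5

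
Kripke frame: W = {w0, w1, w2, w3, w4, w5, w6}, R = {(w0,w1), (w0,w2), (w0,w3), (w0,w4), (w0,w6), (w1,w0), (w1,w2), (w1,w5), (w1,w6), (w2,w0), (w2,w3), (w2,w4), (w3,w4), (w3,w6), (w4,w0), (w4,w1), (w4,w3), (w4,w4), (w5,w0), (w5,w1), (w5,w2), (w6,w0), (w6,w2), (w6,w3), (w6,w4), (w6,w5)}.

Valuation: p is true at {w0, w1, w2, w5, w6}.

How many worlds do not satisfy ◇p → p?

2

w0: ◇p is T, p is T. ✓
w1: ◇p is T, p is T. ✓
w2: ◇p is T, p is T. ✓
w3: ◇p is T, p is F. ✗
w4: ◇p is T, p is F. ✗
w5: ◇p is T, p is T. ✓
w6: ◇p is T, p is T. ✓
Satisfying worlds: {w0, w1, w2, w5, w6}.
So ◇p → p fails at the other 2 worlds.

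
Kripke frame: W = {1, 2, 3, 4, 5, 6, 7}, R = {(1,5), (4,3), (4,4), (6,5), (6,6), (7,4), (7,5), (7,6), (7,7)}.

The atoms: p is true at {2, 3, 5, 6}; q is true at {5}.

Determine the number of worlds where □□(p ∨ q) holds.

5

1: successors {5}; □(p ∨ q) there: 5:T. ✓
2: no successors, so □□(p ∨ q) holds vacuously. ✓
3: no successors, so □□(p ∨ q) holds vacuously. ✓
4: successors {3, 4}; □(p ∨ q) there: 3:T, 4:F. ✗
5: no successors, so □□(p ∨ q) holds vacuously. ✓
6: successors {5, 6}; □(p ∨ q) there: 5:T, 6:T. ✓
7: successors {4, 5, 6, 7}; □(p ∨ q) there: 4:F, 5:T, 6:T, 7:F. ✗
Satisfying worlds: {1, 2, 3, 5, 6}.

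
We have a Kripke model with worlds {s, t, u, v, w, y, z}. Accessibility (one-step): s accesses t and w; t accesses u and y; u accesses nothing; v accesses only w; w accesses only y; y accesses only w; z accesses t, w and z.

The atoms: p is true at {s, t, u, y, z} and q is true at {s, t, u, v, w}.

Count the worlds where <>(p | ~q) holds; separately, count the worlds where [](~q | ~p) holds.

4 and 4

For <>(p | ~q):
s: successors {t, w}; p | ~q there: t:T, w:F. ✓
t: successors {u, y}; p | ~q there: u:T, y:T. ✓
u: no successors, so <>(p | ~q) fails. ✗
v: successors {w}; p | ~q there: w:F. ✗
w: successors {y}; p | ~q there: y:T. ✓
y: successors {w}; p | ~q there: w:F. ✗
z: successors {t, w, z}; p | ~q there: t:T, w:F, z:T. ✓
— 4 worlds.
For [](~q | ~p):
s: successors {t, w}; ~q | ~p there: t:F, w:T. ✗
t: successors {u, y}; ~q | ~p there: u:F, y:T. ✗
u: no successors, so [](~q | ~p) holds vacuously. ✓
v: successors {w}; ~q | ~p there: w:T. ✓
w: successors {y}; ~q | ~p there: y:T. ✓
y: successors {w}; ~q | ~p there: w:T. ✓
z: successors {t, w, z}; ~q | ~p there: t:F, w:T, z:T. ✗
— 4 worlds.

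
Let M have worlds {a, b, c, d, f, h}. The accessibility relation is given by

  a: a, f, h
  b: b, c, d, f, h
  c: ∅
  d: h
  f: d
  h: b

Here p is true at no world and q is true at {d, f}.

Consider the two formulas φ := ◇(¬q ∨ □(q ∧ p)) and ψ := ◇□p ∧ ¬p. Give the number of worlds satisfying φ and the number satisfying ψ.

For ◇(¬q ∨ □(q ∧ p)):
a: successors {a, f, h}; ¬q ∨ □(q ∧ p) there: a:T, f:F, h:T. ✓
b: successors {b, c, d, f, h}; ¬q ∨ □(q ∧ p) there: b:T, c:T, d:F, f:F, h:T. ✓
c: no successors, so ◇(¬q ∨ □(q ∧ p)) fails. ✗
d: successors {h}; ¬q ∨ □(q ∧ p) there: h:T. ✓
f: successors {d}; ¬q ∨ □(q ∧ p) there: d:F. ✗
h: successors {b}; ¬q ∨ □(q ∧ p) there: b:T. ✓
— 4 worlds.
For ◇□p ∧ ¬p:
a: ◇□p is F, ¬p is T. ✗
b: ◇□p is T, ¬p is T. ✓
c: ◇□p is F, ¬p is T. ✗
d: ◇□p is F, ¬p is T. ✗
f: ◇□p is F, ¬p is T. ✗
h: ◇□p is F, ¬p is T. ✗
— 1 world.

4 and 1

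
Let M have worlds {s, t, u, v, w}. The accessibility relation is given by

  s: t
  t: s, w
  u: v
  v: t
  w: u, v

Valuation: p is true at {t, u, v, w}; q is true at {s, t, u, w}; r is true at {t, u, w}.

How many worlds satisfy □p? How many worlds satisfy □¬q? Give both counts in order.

For □p:
s: successors {t}; p there: t:T. ✓
t: successors {s, w}; p there: s:F, w:T. ✗
u: successors {v}; p there: v:T. ✓
v: successors {t}; p there: t:T. ✓
w: successors {u, v}; p there: u:T, v:T. ✓
— 4 worlds.
For □¬q:
s: successors {t}; ¬q there: t:F. ✗
t: successors {s, w}; ¬q there: s:F, w:F. ✗
u: successors {v}; ¬q there: v:T. ✓
v: successors {t}; ¬q there: t:F. ✗
w: successors {u, v}; ¬q there: u:F, v:T. ✗
— 1 world.

4 and 1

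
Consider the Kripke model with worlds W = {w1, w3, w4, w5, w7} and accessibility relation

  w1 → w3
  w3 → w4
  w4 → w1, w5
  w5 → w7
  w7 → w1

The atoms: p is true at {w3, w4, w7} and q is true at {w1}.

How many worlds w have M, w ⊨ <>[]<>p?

4

w1: successors {w3}; []<>p there: w3:F. ✗
w3: successors {w4}; []<>p there: w4:T. ✓
w4: successors {w1, w5}; []<>p there: w1:T, w5:F. ✓
w5: successors {w7}; []<>p there: w7:T. ✓
w7: successors {w1}; []<>p there: w1:T. ✓
Satisfying worlds: {w3, w4, w5, w7}.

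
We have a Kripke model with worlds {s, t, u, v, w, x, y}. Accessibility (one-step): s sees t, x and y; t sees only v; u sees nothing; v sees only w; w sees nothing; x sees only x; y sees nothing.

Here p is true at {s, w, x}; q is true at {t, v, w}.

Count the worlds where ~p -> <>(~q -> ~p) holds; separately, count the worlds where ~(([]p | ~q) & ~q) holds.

For ~p -> <>(~q -> ~p):
s: ~p is F, <>(~q -> ~p) is T. ✓
t: ~p is T, <>(~q -> ~p) is T. ✓
u: ~p is T, <>(~q -> ~p) is F. ✗
v: ~p is T, <>(~q -> ~p) is T. ✓
w: ~p is F, <>(~q -> ~p) is F. ✓
x: ~p is F, <>(~q -> ~p) is F. ✓
y: ~p is T, <>(~q -> ~p) is F. ✗
— 5 worlds.
For ~(([]p | ~q) & ~q):
s: ([]p | ~q) & ~q is T. ✗
t: ([]p | ~q) & ~q is F. ✓
u: ([]p | ~q) & ~q is T. ✗
v: ([]p | ~q) & ~q is F. ✓
w: ([]p | ~q) & ~q is F. ✓
x: ([]p | ~q) & ~q is T. ✗
y: ([]p | ~q) & ~q is T. ✗
— 3 worlds.

5 and 3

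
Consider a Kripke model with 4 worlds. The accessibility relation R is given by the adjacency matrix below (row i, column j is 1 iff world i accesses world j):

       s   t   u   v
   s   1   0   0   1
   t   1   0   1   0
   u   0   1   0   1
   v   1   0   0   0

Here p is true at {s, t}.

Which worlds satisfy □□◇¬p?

s: successors {s, v}; □◇¬p there: s:F, v:T. ✗
t: successors {s, u}; □◇¬p there: s:F, u:F. ✗
u: successors {t, v}; □◇¬p there: t:T, v:T. ✓
v: successors {s}; □◇¬p there: s:F. ✗

{u}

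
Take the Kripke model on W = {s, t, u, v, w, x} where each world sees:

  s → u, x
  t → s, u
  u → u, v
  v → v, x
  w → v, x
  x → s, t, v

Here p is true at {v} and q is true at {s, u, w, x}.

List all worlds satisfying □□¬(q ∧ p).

s: successors {u, x}; □¬(q ∧ p) there: u:T, x:T. ✓
t: successors {s, u}; □¬(q ∧ p) there: s:T, u:T. ✓
u: successors {u, v}; □¬(q ∧ p) there: u:T, v:T. ✓
v: successors {v, x}; □¬(q ∧ p) there: v:T, x:T. ✓
w: successors {v, x}; □¬(q ∧ p) there: v:T, x:T. ✓
x: successors {s, t, v}; □¬(q ∧ p) there: s:T, t:T, v:T. ✓

{s, t, u, v, w, x}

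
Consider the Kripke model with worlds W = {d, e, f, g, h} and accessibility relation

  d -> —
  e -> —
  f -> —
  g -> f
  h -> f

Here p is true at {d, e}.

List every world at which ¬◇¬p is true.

{d, e, f}

d: ◇¬p is F. ✓
e: ◇¬p is F. ✓
f: ◇¬p is F. ✓
g: ◇¬p is T. ✗
h: ◇¬p is T. ✗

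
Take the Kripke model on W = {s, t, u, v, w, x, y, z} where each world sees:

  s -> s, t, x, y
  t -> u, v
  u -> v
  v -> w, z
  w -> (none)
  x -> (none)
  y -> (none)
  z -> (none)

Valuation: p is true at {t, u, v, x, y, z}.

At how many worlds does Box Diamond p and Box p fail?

2

s: Box Diamond p is F, Box p is F. ✗
t: Box Diamond p is T, Box p is T. ✓
u: Box Diamond p is T, Box p is T. ✓
v: Box Diamond p is F, Box p is F. ✗
w: Box Diamond p is T, Box p is T. ✓
x: Box Diamond p is T, Box p is T. ✓
y: Box Diamond p is T, Box p is T. ✓
z: Box Diamond p is T, Box p is T. ✓
Satisfying worlds: {t, u, w, x, y, z}.
So Box Diamond p and Box p fails at the other 2 worlds.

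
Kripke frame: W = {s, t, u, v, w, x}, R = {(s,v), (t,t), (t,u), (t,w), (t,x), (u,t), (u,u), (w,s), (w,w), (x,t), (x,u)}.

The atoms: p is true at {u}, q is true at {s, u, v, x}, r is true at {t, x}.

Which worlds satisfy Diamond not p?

{s, t, u, w, x}

s: successors {v}; not p there: v:T. ✓
t: successors {t, u, w, x}; not p there: t:T, u:F, w:T, x:T. ✓
u: successors {t, u}; not p there: t:T, u:F. ✓
v: no successors, so Diamond not p fails. ✗
w: successors {s, w}; not p there: s:T, w:T. ✓
x: successors {t, u}; not p there: t:T, u:F. ✓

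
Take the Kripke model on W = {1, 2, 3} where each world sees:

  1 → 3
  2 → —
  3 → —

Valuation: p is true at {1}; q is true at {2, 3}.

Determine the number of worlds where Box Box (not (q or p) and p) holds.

1: successors {3}; Box (not (q or p) and p) there: 3:T. ✓
2: no successors, so Box Box (not (q or p) and p) holds vacuously. ✓
3: no successors, so Box Box (not (q or p) and p) holds vacuously. ✓
Satisfying worlds: {1, 2, 3}.

3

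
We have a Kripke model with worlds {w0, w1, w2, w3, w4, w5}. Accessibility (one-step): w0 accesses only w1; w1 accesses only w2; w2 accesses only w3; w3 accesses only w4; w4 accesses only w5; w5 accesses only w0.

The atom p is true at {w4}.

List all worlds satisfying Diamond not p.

w0: successors {w1}; not p there: w1:T. ✓
w1: successors {w2}; not p there: w2:T. ✓
w2: successors {w3}; not p there: w3:T. ✓
w3: successors {w4}; not p there: w4:F. ✗
w4: successors {w5}; not p there: w5:T. ✓
w5: successors {w0}; not p there: w0:T. ✓

{w0, w1, w2, w4, w5}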